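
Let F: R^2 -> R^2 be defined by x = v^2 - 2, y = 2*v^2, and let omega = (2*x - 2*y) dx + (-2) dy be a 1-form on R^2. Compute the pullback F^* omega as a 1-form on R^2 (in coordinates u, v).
F^* omega = (4*v*(-v^2 - 4)) dv

Using F^*(f dg) = (f ∘ F) d(g ∘ F), substitute each coordinate x_i by F_i(u, v) in f_i, and replace dx_i by d F_i = (∂F_i/∂u) du + (∂F_i/∂v) dv.
  For the x component: f_1(F) = -2*v^2 - 4; d F_1 = (0) du + (2*v) dv
  For the y component: f_2(F) = -2; d F_2 = (0) du + (4*v) dv
Combining and collecting du, dv coefficients:
  coeff of du: 0
  coeff of dv: 4*v*(-v^2 - 4)
F^* omega = (4*v*(-v^2 - 4)) dv.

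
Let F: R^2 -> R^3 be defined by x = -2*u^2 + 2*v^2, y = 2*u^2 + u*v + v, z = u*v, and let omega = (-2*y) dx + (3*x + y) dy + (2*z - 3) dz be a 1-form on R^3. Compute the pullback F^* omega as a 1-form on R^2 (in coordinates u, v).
F^* omega = (v*(8*u^2 + 27*u*v + 12*u + 6*v^2 + v - 3)) du + (-4*u^3 - 13*u^2*v - 4*u^2 - 2*u*v^2 + 2*u*v - 3*u - 2*v^2 + v) dv

Using F^*(f dg) = (f ∘ F) d(g ∘ F), substitute each coordinate x_i by F_i(u, v) in f_i, and replace dx_i by d F_i = (∂F_i/∂u) du + (∂F_i/∂v) dv.
  For the x component: f_1(F) = -4*u^2 - 2*u*v - 2*v; d F_1 = (-4*u) du + (4*v) dv
  For the y component: f_2(F) = -4*u^2 + u*v + 6*v^2 + v; d F_2 = (4*u + v) du + (u + 1) dv
  For the z component: f_3(F) = 2*u*v - 3; d F_3 = (v) du + (u) dv
Combining and collecting du, dv coefficients:
  coeff of du: v*(8*u^2 + 27*u*v + 12*u + 6*v^2 + v - 3)
  coeff of dv: -4*u^3 - 13*u^2*v - 4*u^2 - 2*u*v^2 + 2*u*v - 3*u - 2*v^2 + v
F^* omega = (v*(8*u^2 + 27*u*v + 12*u + 6*v^2 + v - 3)) du + (-4*u^3 - 13*u^2*v - 4*u^2 - 2*u*v^2 + 2*u*v - 3*u - 2*v^2 + v) dv.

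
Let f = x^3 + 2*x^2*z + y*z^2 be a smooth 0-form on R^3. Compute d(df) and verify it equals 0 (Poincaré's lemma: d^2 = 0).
d(df) = 0

Step 1: df = sum_i (∂f/∂x_i) dx_i = (x*(3*x + 4*z)) dx + (z^2) dy + (2*x^2 + 2*y*z) dz.
Step 2: Apply d again. Using the 1-form formula, the coefficient of dx ∧ dy in d(df) is ∂^2 f/∂x ∂y - ∂^2 f/∂y ∂x = (0) - (0) = 0 (equality of mixed partials for smooth f).
Similarly for dx ∧ dz and dy ∧ dz — all coefficients vanish. So d(df) = 0.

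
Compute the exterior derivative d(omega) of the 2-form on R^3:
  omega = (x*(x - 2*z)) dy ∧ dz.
d(omega) = (2*x - 2*z) dx ∧ dy ∧ dz

For a 2-form omega = sum_{i<j} g_{ij} dx_i ∧ dx_j, the exterior derivative is
  d(omega) = sum_{i<j} d(g_{ij}) ∧ dx_i ∧ dx_j = sum_{i<j, k} (∂g_{ij}/∂x_k) dx_k ∧ dx_i ∧ dx_j.
Expand each term, using dx_k ∧ dx_i ∧ dx_j = sgn(permutation) dx_{(a)} ∧ dx_{(b)} ∧ dx_{(c)} with (a < b < c) sorted:
  d(x*(x - 2*z)) includes (∂/∂x)(x*(x - 2*z)) dx = (2*x - 2*z) dx, which multiplied by dy ∧ dz gives (2*x - 2*z) dx ∧ dy ∧ dz
Collecting like 3-forms: d(omega) = (2*x - 2*z) dx ∧ dy ∧ dz.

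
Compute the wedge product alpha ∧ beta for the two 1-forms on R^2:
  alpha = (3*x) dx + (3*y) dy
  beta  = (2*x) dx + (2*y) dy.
alpha ∧ beta = 0

Distribute the wedge, using dx_i ∧ dx_j = -dx_j ∧ dx_i and dx_i ∧ dx_i = 0. For each pair (i, j) with i < j, the coefficient of dx_i ∧ dx_j in alpha ∧ beta is (alpha_i * beta_j - alpha_j * beta_i). Collecting: alpha ∧ beta = 0.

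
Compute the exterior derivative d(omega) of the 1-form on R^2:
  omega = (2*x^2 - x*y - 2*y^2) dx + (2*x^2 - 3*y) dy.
d(omega) = (5*x + 4*y) dx ∧ dy

For a 1-form omega = sum_i f_i dx_i, the exterior derivative is
  d(omega) = sum_{i < j} (∂f_j/∂x_i - ∂f_i/∂x_j) dx_i ∧ dx_j.
  coefficient of dx ∧ dy: ∂f_2/∂x - ∂f_1/∂y = ∂(2*x^2 - 3*y)/∂x - ∂(2*x^2 - x*y - 2*y^2)/∂y = 5*x + 4*y
Assembling: d(omega) = (5*x + 4*y) dx ∧ dy.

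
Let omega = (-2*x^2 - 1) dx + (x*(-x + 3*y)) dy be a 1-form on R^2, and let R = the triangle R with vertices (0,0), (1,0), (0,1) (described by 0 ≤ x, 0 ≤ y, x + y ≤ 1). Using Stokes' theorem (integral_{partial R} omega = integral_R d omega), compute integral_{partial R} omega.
integral_(partial R) omega = 1/6

Stokes: integral_partial_R omega = integral_R d omega with d omega = (∂Q/∂x - ∂P/∂y) dx ∧ dy.
  ∂Q/∂x = -2*x + 3*y
  ∂P/∂y = 0
  integrand = ∂Q/∂x - ∂P/∂y = -2*x + 3*y.
Integrating over R: integral_0^1 integral_0^{1-x} (-2*x + 3*y) dy dx = 1/6.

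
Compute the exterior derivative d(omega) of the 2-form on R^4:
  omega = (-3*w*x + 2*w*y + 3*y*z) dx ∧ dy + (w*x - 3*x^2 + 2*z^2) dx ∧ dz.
d(omega) = (3*y) dx ∧ dy ∧ dz + (-3*x + 2*y) dx ∧ dy ∧ dw + (x) dx ∧ dz ∧ dw

For a 2-form omega = sum_{i<j} g_{ij} dx_i ∧ dx_j, the exterior derivative is
  d(omega) = sum_{i<j} d(g_{ij}) ∧ dx_i ∧ dx_j = sum_{i<j, k} (∂g_{ij}/∂x_k) dx_k ∧ dx_i ∧ dx_j.
Expand each term, using dx_k ∧ dx_i ∧ dx_j = sgn(permutation) dx_{(a)} ∧ dx_{(b)} ∧ dx_{(c)} with (a < b < c) sorted:
  d(-3*w*x + 2*w*y + 3*y*z) includes (∂/∂z)(-3*w*x + 2*w*y + 3*y*z) dz = (3*y) dz, which multiplied by dx ∧ dy gives (3*y) dx ∧ dy ∧ dz
  d(-3*w*x + 2*w*y + 3*y*z) includes (∂/∂w)(-3*w*x + 2*w*y + 3*y*z) dw = (-3*x + 2*y) dw, which multiplied by dx ∧ dy gives (-3*x + 2*y) dx ∧ dy ∧ dw
  d(w*x - 3*x^2 + 2*z^2) includes (∂/∂w)(w*x - 3*x^2 + 2*z^2) dw = (x) dw, which multiplied by dx ∧ dz gives (x) dx ∧ dz ∧ dw
Collecting like 3-forms: d(omega) = (3*y) dx ∧ dy ∧ dz + (-3*x + 2*y) dx ∧ dy ∧ dw + (x) dx ∧ dz ∧ dw.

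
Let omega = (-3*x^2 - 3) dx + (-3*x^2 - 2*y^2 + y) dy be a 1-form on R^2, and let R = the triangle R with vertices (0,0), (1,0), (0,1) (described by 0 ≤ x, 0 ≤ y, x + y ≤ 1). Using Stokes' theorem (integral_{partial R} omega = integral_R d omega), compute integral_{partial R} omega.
integral_(partial R) omega = -1

Stokes: integral_partial_R omega = integral_R d omega with d omega = (∂Q/∂x - ∂P/∂y) dx ∧ dy.
  ∂Q/∂x = -6*x
  ∂P/∂y = 0
  integrand = ∂Q/∂x - ∂P/∂y = -6*x.
Integrating over R: integral_0^1 integral_0^{1-x} (-6*x) dy dx = -1.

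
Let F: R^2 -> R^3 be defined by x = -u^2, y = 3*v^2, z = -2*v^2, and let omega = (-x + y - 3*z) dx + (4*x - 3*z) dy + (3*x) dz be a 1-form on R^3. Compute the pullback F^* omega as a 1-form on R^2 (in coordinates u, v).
F^* omega = (2*u*(-u^2 - 9*v^2)) du + (12*v*(-u^2 + 3*v^2)) dv

Using F^*(f dg) = (f ∘ F) d(g ∘ F), substitute each coordinate x_i by F_i(u, v) in f_i, and replace dx_i by d F_i = (∂F_i/∂u) du + (∂F_i/∂v) dv.
  For the x component: f_1(F) = u^2 + 9*v^2; d F_1 = (-2*u) du + (0) dv
  For the y component: f_2(F) = -4*u^2 + 6*v^2; d F_2 = (0) du + (6*v) dv
  For the z component: f_3(F) = -3*u^2; d F_3 = (0) du + (-4*v) dv
Combining and collecting du, dv coefficients:
  coeff of du: 2*u*(-u^2 - 9*v^2)
  coeff of dv: 12*v*(-u^2 + 3*v^2)
F^* omega = (2*u*(-u^2 - 9*v^2)) du + (12*v*(-u^2 + 3*v^2)) dv.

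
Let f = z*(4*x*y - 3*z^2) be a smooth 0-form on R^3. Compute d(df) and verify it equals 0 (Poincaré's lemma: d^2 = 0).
d(df) = 0

Step 1: df = sum_i (∂f/∂x_i) dx_i = (4*y*z) dx + (4*x*z) dy + (4*x*y - 9*z^2) dz.
Step 2: Apply d again. Using the 1-form formula, the coefficient of dx ∧ dy in d(df) is ∂^2 f/∂x ∂y - ∂^2 f/∂y ∂x = (4*z) - (4*z) = 0 (equality of mixed partials for smooth f).
Similarly for dx ∧ dz and dy ∧ dz — all coefficients vanish. So d(df) = 0.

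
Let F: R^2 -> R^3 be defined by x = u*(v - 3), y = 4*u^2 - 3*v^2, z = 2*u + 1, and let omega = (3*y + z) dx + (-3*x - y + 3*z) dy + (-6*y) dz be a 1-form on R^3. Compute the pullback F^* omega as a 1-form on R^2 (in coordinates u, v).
F^* omega = (-32*u^3 - 12*u^2*v + 36*u^2 + 24*u*v^2 + 2*u*v + 18*u - 9*v^3 + 63*v^2 + v - 3) du + (12*u^3 + 24*u^2*v + 2*u^2 + 9*u*v^2 - 90*u*v + u - 18*v^3 - 18*v) dv

Using F^*(f dg) = (f ∘ F) d(g ∘ F), substitute each coordinate x_i by F_i(u, v) in f_i, and replace dx_i by d F_i = (∂F_i/∂u) du + (∂F_i/∂v) dv.
  For the x component: f_1(F) = 12*u^2 + 2*u - 9*v^2 + 1; d F_1 = (v - 3) du + (u) dv
  For the y component: f_2(F) = -4*u^2 - 3*u*v + 15*u + 3*v^2 + 3; d F_2 = (8*u) du + (-6*v) dv
  For the z component: f_3(F) = -24*u^2 + 18*v^2; d F_3 = (2) du + (0) dv
Combining and collecting du, dv coefficients:
  coeff of du: -32*u^3 - 12*u^2*v + 36*u^2 + 24*u*v^2 + 2*u*v + 18*u - 9*v^3 + 63*v^2 + v - 3
  coeff of dv: 12*u^3 + 24*u^2*v + 2*u^2 + 9*u*v^2 - 90*u*v + u - 18*v^3 - 18*v
F^* omega = (-32*u^3 - 12*u^2*v + 36*u^2 + 24*u*v^2 + 2*u*v + 18*u - 9*v^3 + 63*v^2 + v - 3) du + (12*u^3 + 24*u^2*v + 2*u^2 + 9*u*v^2 - 90*u*v + u - 18*v^3 - 18*v) dv.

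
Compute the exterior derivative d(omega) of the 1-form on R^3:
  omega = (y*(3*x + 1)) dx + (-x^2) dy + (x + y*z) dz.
d(omega) = (-5*x - 1) dx ∧ dy + (1) dx ∧ dz + (z) dy ∧ dz

For a 1-form omega = sum_i f_i dx_i, the exterior derivative is
  d(omega) = sum_{i < j} (∂f_j/∂x_i - ∂f_i/∂x_j) dx_i ∧ dx_j.
  coefficient of dx ∧ dy: ∂f_2/∂x - ∂f_1/∂y = ∂(-x^2)/∂x - ∂(y*(3*x + 1))/∂y = -5*x - 1
  coefficient of dx ∧ dz: ∂f_3/∂x - ∂f_1/∂z = ∂(x + y*z)/∂x - ∂(y*(3*x + 1))/∂z = 1
  coefficient of dy ∧ dz: ∂f_3/∂y - ∂f_2/∂z = ∂(x + y*z)/∂y - ∂(-x^2)/∂z = z
Assembling: d(omega) = (-5*x - 1) dx ∧ dy + (1) dx ∧ dz + (z) dy ∧ dz.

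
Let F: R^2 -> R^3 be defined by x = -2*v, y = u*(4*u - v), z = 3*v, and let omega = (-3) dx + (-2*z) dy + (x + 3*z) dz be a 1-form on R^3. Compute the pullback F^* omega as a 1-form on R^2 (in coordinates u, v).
F^* omega = (6*v*(-8*u + v)) du + (6*u*v + 21*v + 6) dv

Using F^*(f dg) = (f ∘ F) d(g ∘ F), substitute each coordinate x_i by F_i(u, v) in f_i, and replace dx_i by d F_i = (∂F_i/∂u) du + (∂F_i/∂v) dv.
  For the x component: f_1(F) = -3; d F_1 = (0) du + (-2) dv
  For the y component: f_2(F) = -6*v; d F_2 = (8*u - v) du + (-u) dv
  For the z component: f_3(F) = 7*v; d F_3 = (0) du + (3) dv
Combining and collecting du, dv coefficients:
  coeff of du: 6*v*(-8*u + v)
  coeff of dv: 6*u*v + 21*v + 6
F^* omega = (6*v*(-8*u + v)) du + (6*u*v + 21*v + 6) dv.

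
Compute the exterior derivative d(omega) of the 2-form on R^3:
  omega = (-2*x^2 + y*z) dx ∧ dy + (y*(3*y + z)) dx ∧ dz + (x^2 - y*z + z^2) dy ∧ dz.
d(omega) = (2*x - 5*y - z) dx ∧ dy ∧ dz

For a 2-form omega = sum_{i<j} g_{ij} dx_i ∧ dx_j, the exterior derivative is
  d(omega) = sum_{i<j} d(g_{ij}) ∧ dx_i ∧ dx_j = sum_{i<j, k} (∂g_{ij}/∂x_k) dx_k ∧ dx_i ∧ dx_j.
Expand each term, using dx_k ∧ dx_i ∧ dx_j = sgn(permutation) dx_{(a)} ∧ dx_{(b)} ∧ dx_{(c)} with (a < b < c) sorted:
  d(-2*x^2 + y*z) includes (∂/∂z)(-2*x^2 + y*z) dz = (y) dz, which multiplied by dx ∧ dy gives (y) dx ∧ dy ∧ dz
  d(y*(3*y + z)) includes (∂/∂y)(y*(3*y + z)) dy = (6*y + z) dy, which multiplied by dx ∧ dz gives (-6*y - z) dx ∧ dy ∧ dz
  d(x^2 - y*z + z^2) includes (∂/∂x)(x^2 - y*z + z^2) dx = (2*x) dx, which multiplied by dy ∧ dz gives (2*x) dx ∧ dy ∧ dz
Collecting like 3-forms: d(omega) = (2*x - 5*y - z) dx ∧ dy ∧ dz.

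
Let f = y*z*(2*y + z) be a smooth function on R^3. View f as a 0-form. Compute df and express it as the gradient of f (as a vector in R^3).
df = (0) dx + (z*(4*y + z)) dy + (2*y*(y + z)) dz; grad f = (0, z*(4*y + z), 2*y*(y + z))

For a 0-form f, d f = (∂f/∂x) dx + (∂f/∂y) dy + (∂f/∂z) dz. The components of the vector representation are exactly the entries of grad f in Cartesian coordinates:
  ∂f/∂x = 0
  ∂f/∂y = z*(4*y + z)
  ∂f/∂z = 2*y*(y + z).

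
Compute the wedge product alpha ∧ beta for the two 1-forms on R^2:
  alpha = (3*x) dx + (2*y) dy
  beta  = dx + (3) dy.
alpha ∧ beta = (9*x - 2*y) dx ∧ dy

Distribute the wedge, using dx_i ∧ dx_j = -dx_j ∧ dx_i and dx_i ∧ dx_i = 0. For each pair (i, j) with i < j, the coefficient of dx_i ∧ dx_j in alpha ∧ beta is (alpha_i * beta_j - alpha_j * beta_i). Collecting: alpha ∧ beta = (9*x - 2*y) dx ∧ dy.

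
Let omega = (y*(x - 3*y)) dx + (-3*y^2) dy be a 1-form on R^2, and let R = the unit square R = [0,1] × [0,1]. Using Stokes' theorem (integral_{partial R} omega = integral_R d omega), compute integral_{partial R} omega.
integral_(partial R) omega = 5/2

Stokes: integral_partial_R omega = integral_R d omega with d omega = (∂Q/∂x - ∂P/∂y) dx ∧ dy.
  ∂Q/∂x = 0
  ∂P/∂y = x - 6*y
  integrand = ∂Q/∂x - ∂P/∂y = -x + 6*y.
Integrating over R: integral_0^1 integral_0^1 (-x + 6*y) dx dy = 5/2.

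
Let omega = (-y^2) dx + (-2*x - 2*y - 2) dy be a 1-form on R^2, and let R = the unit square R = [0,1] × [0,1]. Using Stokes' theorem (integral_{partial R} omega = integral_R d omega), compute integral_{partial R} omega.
integral_(partial R) omega = -1

Stokes: integral_partial_R omega = integral_R d omega with d omega = (∂Q/∂x - ∂P/∂y) dx ∧ dy.
  ∂Q/∂x = -2
  ∂P/∂y = -2*y
  integrand = ∂Q/∂x - ∂P/∂y = 2*y - 2.
Integrating over R: integral_0^1 integral_0^1 (2*y - 2) dx dy = -1.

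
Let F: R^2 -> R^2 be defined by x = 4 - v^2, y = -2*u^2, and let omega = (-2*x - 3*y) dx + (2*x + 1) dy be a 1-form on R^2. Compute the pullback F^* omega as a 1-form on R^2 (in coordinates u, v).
F^* omega = (4*u*(2*v^2 - 9)) du + (4*v*(-3*u^2 - v^2 + 4)) dv

Using F^*(f dg) = (f ∘ F) d(g ∘ F), substitute each coordinate x_i by F_i(u, v) in f_i, and replace dx_i by d F_i = (∂F_i/∂u) du + (∂F_i/∂v) dv.
  For the x component: f_1(F) = 6*u^2 + 2*v^2 - 8; d F_1 = (0) du + (-2*v) dv
  For the y component: f_2(F) = 9 - 2*v^2; d F_2 = (-4*u) du + (0) dv
Combining and collecting du, dv coefficients:
  coeff of du: 4*u*(2*v^2 - 9)
  coeff of dv: 4*v*(-3*u^2 - v^2 + 4)
F^* omega = (4*u*(2*v^2 - 9)) du + (4*v*(-3*u^2 - v^2 + 4)) dv.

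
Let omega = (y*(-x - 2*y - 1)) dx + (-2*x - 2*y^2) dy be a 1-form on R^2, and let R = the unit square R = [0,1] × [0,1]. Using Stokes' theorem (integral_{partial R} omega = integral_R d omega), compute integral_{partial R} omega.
integral_(partial R) omega = 3/2

Stokes: integral_partial_R omega = integral_R d omega with d omega = (∂Q/∂x - ∂P/∂y) dx ∧ dy.
  ∂Q/∂x = -2
  ∂P/∂y = -x - 4*y - 1
  integrand = ∂Q/∂x - ∂P/∂y = x + 4*y - 1.
Integrating over R: integral_0^1 integral_0^1 (x + 4*y - 1) dx dy = 3/2.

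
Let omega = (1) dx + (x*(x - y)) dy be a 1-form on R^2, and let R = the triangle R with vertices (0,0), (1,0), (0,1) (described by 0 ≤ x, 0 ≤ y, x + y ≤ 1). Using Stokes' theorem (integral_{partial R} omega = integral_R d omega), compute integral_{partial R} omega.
integral_(partial R) omega = 1/6

Stokes: integral_partial_R omega = integral_R d omega with d omega = (∂Q/∂x - ∂P/∂y) dx ∧ dy.
  ∂Q/∂x = 2*x - y
  ∂P/∂y = 0
  integrand = ∂Q/∂x - ∂P/∂y = 2*x - y.
Integrating over R: integral_0^1 integral_0^{1-x} (2*x - y) dy dx = 1/6.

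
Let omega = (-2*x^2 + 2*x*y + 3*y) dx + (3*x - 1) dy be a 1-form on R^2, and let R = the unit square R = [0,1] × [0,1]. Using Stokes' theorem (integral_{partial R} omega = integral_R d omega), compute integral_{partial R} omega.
integral_(partial R) omega = -1

Stokes: integral_partial_R omega = integral_R d omega with d omega = (∂Q/∂x - ∂P/∂y) dx ∧ dy.
  ∂Q/∂x = 3
  ∂P/∂y = 2*x + 3
  integrand = ∂Q/∂x - ∂P/∂y = -2*x.
Integrating over R: integral_0^1 integral_0^1 (-2*x) dx dy = -1.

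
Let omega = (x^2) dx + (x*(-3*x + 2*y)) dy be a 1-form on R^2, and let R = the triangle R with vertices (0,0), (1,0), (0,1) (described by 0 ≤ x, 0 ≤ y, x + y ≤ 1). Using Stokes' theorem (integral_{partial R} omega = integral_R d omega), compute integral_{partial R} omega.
integral_(partial R) omega = -2/3

Stokes: integral_partial_R omega = integral_R d omega with d omega = (∂Q/∂x - ∂P/∂y) dx ∧ dy.
  ∂Q/∂x = -6*x + 2*y
  ∂P/∂y = 0
  integrand = ∂Q/∂x - ∂P/∂y = -6*x + 2*y.
Integrating over R: integral_0^1 integral_0^{1-x} (-6*x + 2*y) dy dx = -2/3.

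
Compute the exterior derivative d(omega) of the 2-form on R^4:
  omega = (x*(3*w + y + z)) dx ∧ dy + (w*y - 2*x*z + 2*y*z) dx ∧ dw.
d(omega) = (x) dx ∧ dy ∧ dz + (-w + 3*x - 2*z) dx ∧ dy ∧ dw + (2*x - 2*y) dx ∧ dz ∧ dw

For a 2-form omega = sum_{i<j} g_{ij} dx_i ∧ dx_j, the exterior derivative is
  d(omega) = sum_{i<j} d(g_{ij}) ∧ dx_i ∧ dx_j = sum_{i<j, k} (∂g_{ij}/∂x_k) dx_k ∧ dx_i ∧ dx_j.
Expand each term, using dx_k ∧ dx_i ∧ dx_j = sgn(permutation) dx_{(a)} ∧ dx_{(b)} ∧ dx_{(c)} with (a < b < c) sorted:
  d(x*(3*w + y + z)) includes (∂/∂z)(x*(3*w + y + z)) dz = (x) dz, which multiplied by dx ∧ dy gives (x) dx ∧ dy ∧ dz
  d(x*(3*w + y + z)) includes (∂/∂w)(x*(3*w + y + z)) dw = (3*x) dw, which multiplied by dx ∧ dy gives (3*x) dx ∧ dy ∧ dw
  d(w*y - 2*x*z + 2*y*z) includes (∂/∂y)(w*y - 2*x*z + 2*y*z) dy = (w + 2*z) dy, which multiplied by dx ∧ dw gives (-w - 2*z) dx ∧ dy ∧ dw
  d(w*y - 2*x*z + 2*y*z) includes (∂/∂z)(w*y - 2*x*z + 2*y*z) dz = (-2*x + 2*y) dz, which multiplied by dx ∧ dw gives (2*x - 2*y) dx ∧ dz ∧ dw
Collecting like 3-forms: d(omega) = (x) dx ∧ dy ∧ dz + (-w + 3*x - 2*z) dx ∧ dy ∧ dw + (2*x - 2*y) dx ∧ dz ∧ dw.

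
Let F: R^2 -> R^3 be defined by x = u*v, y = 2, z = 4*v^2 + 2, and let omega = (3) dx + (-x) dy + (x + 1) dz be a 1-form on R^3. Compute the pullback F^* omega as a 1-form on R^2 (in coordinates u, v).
F^* omega = (3*v) du + (8*u*v^2 + 3*u + 8*v) dv

Using F^*(f dg) = (f ∘ F) d(g ∘ F), substitute each coordinate x_i by F_i(u, v) in f_i, and replace dx_i by d F_i = (∂F_i/∂u) du + (∂F_i/∂v) dv.
  For the x component: f_1(F) = 3; d F_1 = (v) du + (u) dv
  For the y component: f_2(F) = -u*v; d F_2 = (0) du + (0) dv
  For the z component: f_3(F) = u*v + 1; d F_3 = (0) du + (8*v) dv
Combining and collecting du, dv coefficients:
  coeff of du: 3*v
  coeff of dv: 8*u*v^2 + 3*u + 8*v
F^* omega = (3*v) du + (8*u*v^2 + 3*u + 8*v) dv.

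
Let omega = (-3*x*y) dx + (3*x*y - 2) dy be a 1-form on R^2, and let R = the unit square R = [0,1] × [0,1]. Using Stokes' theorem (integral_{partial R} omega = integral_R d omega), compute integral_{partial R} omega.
integral_(partial R) omega = 3

Stokes: integral_partial_R omega = integral_R d omega with d omega = (∂Q/∂x - ∂P/∂y) dx ∧ dy.
  ∂Q/∂x = 3*y
  ∂P/∂y = -3*x
  integrand = ∂Q/∂x - ∂P/∂y = 3*x + 3*y.
Integrating over R: integral_0^1 integral_0^1 (3*x + 3*y) dx dy = 3.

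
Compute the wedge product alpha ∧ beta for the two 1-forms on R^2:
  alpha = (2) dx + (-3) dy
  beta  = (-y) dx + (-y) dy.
alpha ∧ beta = (-5*y) dx ∧ dy

Distribute the wedge, using dx_i ∧ dx_j = -dx_j ∧ dx_i and dx_i ∧ dx_i = 0. For each pair (i, j) with i < j, the coefficient of dx_i ∧ dx_j in alpha ∧ beta is (alpha_i * beta_j - alpha_j * beta_i). Collecting: alpha ∧ beta = (-5*y) dx ∧ dy.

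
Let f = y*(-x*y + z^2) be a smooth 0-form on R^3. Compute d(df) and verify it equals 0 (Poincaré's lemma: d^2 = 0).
d(df) = 0

Step 1: df = sum_i (∂f/∂x_i) dx_i = (-y^2) dx + (-2*x*y + z^2) dy + (2*y*z) dz.
Step 2: Apply d again. Using the 1-form formula, the coefficient of dx ∧ dy in d(df) is ∂^2 f/∂x ∂y - ∂^2 f/∂y ∂x = (-2*y) - (-2*y) = 0 (equality of mixed partials for smooth f).
Similarly for dx ∧ dz and dy ∧ dz — all coefficients vanish. So d(df) = 0.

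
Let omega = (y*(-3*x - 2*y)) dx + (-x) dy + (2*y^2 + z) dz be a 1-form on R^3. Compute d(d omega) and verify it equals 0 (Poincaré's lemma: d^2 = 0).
d(d omega) = 0

Step 1: d omega = sum_{i<j} (∂f_j/∂x_i - ∂f_i/∂x_j) dx_i ∧ dx_j:
  coeff of dx ∧ dy: 3*x + 4*y - 1
  coeff of dx ∧ dz: 0
  coeff of dy ∧ dz: 4*y
Step 2: Apply d again to each 2-form coefficient. The only possible 3-form in R^3 is dx ∧ dy ∧ dz, with coefficient
  ∂(coeff of dy∧dz)/∂x - ∂(coeff of dx∧dz)/∂y + ∂(coeff of dx∧dy)/∂z
  = ∂/∂x (4*y) - ∂/∂y (0) + ∂/∂z (3*x + 4*y - 1).
Each of these terms simplifies to sums of mixed partials that cancel in pairs. The result is 0 (by equality of mixed partials for smooth functions — Schwarz / Clairaut).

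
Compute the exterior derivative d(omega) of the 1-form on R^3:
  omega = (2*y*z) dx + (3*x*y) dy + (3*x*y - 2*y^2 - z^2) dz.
d(omega) = (3*y - 2*z) dx ∧ dy + (y) dx ∧ dz + (3*x - 4*y) dy ∧ dz

For a 1-form omega = sum_i f_i dx_i, the exterior derivative is
  d(omega) = sum_{i < j} (∂f_j/∂x_i - ∂f_i/∂x_j) dx_i ∧ dx_j.
  coefficient of dx ∧ dy: ∂f_2/∂x - ∂f_1/∂y = ∂(3*x*y)/∂x - ∂(2*y*z)/∂y = 3*y - 2*z
  coefficient of dx ∧ dz: ∂f_3/∂x - ∂f_1/∂z = ∂(3*x*y - 2*y^2 - z^2)/∂x - ∂(2*y*z)/∂z = y
  coefficient of dy ∧ dz: ∂f_3/∂y - ∂f_2/∂z = ∂(3*x*y - 2*y^2 - z^2)/∂y - ∂(3*x*y)/∂z = 3*x - 4*y
Assembling: d(omega) = (3*y - 2*z) dx ∧ dy + (y) dx ∧ dz + (3*x - 4*y) dy ∧ dz.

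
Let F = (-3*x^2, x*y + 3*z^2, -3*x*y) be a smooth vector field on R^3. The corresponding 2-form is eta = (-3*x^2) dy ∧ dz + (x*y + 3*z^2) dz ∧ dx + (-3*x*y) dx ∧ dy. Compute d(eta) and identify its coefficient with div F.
d(eta) = (-5*x) dx ∧ dy ∧ dz; div F = -5*x

For a 2-form in R^3 of the form above, applying d gives a 3-form with coefficient ∂P/∂x + ∂Q/∂y + ∂R/∂z:
  ∂P/∂x = -6*x
  ∂Q/∂y = x
  ∂R/∂z = 0
Sum = -5*x, which is exactly div F.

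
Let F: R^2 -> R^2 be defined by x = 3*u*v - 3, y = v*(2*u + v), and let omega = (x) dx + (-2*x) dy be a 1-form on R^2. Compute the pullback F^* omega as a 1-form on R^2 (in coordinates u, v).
F^* omega = (3*v*(-u*v + 1)) du + (-3*u^2*v - 12*u*v^2 + 3*u + 12*v) dv

Using F^*(f dg) = (f ∘ F) d(g ∘ F), substitute each coordinate x_i by F_i(u, v) in f_i, and replace dx_i by d F_i = (∂F_i/∂u) du + (∂F_i/∂v) dv.
  For the x component: f_1(F) = 3*u*v - 3; d F_1 = (3*v) du + (3*u) dv
  For the y component: f_2(F) = -6*u*v + 6; d F_2 = (2*v) du + (2*u + 2*v) dv
Combining and collecting du, dv coefficients:
  coeff of du: 3*v*(-u*v + 1)
  coeff of dv: -3*u^2*v - 12*u*v^2 + 3*u + 12*v
F^* omega = (3*v*(-u*v + 1)) du + (-3*u^2*v - 12*u*v^2 + 3*u + 12*v) dv.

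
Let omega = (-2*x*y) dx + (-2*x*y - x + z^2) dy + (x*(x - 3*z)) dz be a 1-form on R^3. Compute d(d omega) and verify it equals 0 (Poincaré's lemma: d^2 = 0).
d(d omega) = 0

Step 1: d omega = sum_{i<j} (∂f_j/∂x_i - ∂f_i/∂x_j) dx_i ∧ dx_j:
  coeff of dx ∧ dy: 2*x - 2*y - 1
  coeff of dx ∧ dz: 2*x - 3*z
  coeff of dy ∧ dz: -2*z
Step 2: Apply d again to each 2-form coefficient. The only possible 3-form in R^3 is dx ∧ dy ∧ dz, with coefficient
  ∂(coeff of dy∧dz)/∂x - ∂(coeff of dx∧dz)/∂y + ∂(coeff of dx∧dy)/∂z
  = ∂/∂x (-2*z) - ∂/∂y (2*x - 3*z) + ∂/∂z (2*x - 2*y - 1).
Each of these terms simplifies to sums of mixed partials that cancel in pairs. The result is 0 (by equality of mixed partials for smooth functions — Schwarz / Clairaut).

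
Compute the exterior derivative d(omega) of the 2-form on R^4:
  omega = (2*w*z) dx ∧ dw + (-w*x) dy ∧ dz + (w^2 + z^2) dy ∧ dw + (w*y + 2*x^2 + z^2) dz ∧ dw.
d(omega) = (-2*w + 4*x) dx ∧ dz ∧ dw + (-w) dx ∧ dy ∧ dz + (w - x - 2*z) dy ∧ dz ∧ dw

For a 2-form omega = sum_{i<j} g_{ij} dx_i ∧ dx_j, the exterior derivative is
  d(omega) = sum_{i<j} d(g_{ij}) ∧ dx_i ∧ dx_j = sum_{i<j, k} (∂g_{ij}/∂x_k) dx_k ∧ dx_i ∧ dx_j.
Expand each term, using dx_k ∧ dx_i ∧ dx_j = sgn(permutation) dx_{(a)} ∧ dx_{(b)} ∧ dx_{(c)} with (a < b < c) sorted:
  d(2*w*z) includes (∂/∂z)(2*w*z) dz = (2*w) dz, which multiplied by dx ∧ dw gives (-2*w) dx ∧ dz ∧ dw
  d(-w*x) includes (∂/∂x)(-w*x) dx = (-w) dx, which multiplied by dy ∧ dz gives (-w) dx ∧ dy ∧ dz
  d(-w*x) includes (∂/∂w)(-w*x) dw = (-x) dw, which multiplied by dy ∧ dz gives (-x) dy ∧ dz ∧ dw
  d(w^2 + z^2) includes (∂/∂z)(w^2 + z^2) dz = (2*z) dz, which multiplied by dy ∧ dw gives (-2*z) dy ∧ dz ∧ dw
  d(w*y + 2*x^2 + z^2) includes (∂/∂x)(w*y + 2*x^2 + z^2) dx = (4*x) dx, which multiplied by dz ∧ dw gives (4*x) dx ∧ dz ∧ dw
  d(w*y + 2*x^2 + z^2) includes (∂/∂y)(w*y + 2*x^2 + z^2) dy = (w) dy, which multiplied by dz ∧ dw gives (w) dy ∧ dz ∧ dw
Collecting like 3-forms: d(omega) = (-2*w + 4*x) dx ∧ dz ∧ dw + (-w) dx ∧ dy ∧ dz + (w - x - 2*z) dy ∧ dz ∧ dw.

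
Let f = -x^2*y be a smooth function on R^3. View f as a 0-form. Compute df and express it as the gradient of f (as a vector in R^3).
df = (-2*x*y) dx + (-x^2) dy + (0) dz; grad f = (-2*x*y, -x^2, 0)

For a 0-form f, d f = (∂f/∂x) dx + (∂f/∂y) dy + (∂f/∂z) dz. The components of the vector representation are exactly the entries of grad f in Cartesian coordinates:
  ∂f/∂x = -2*x*y
  ∂f/∂y = -x^2
  ∂f/∂z = 0.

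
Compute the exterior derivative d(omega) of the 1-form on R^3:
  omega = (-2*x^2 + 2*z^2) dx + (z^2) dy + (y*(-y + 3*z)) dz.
d(omega) = (-4*z) dx ∧ dz + (-2*y + z) dy ∧ dz

For a 1-form omega = sum_i f_i dx_i, the exterior derivative is
  d(omega) = sum_{i < j} (∂f_j/∂x_i - ∂f_i/∂x_j) dx_i ∧ dx_j.
  coefficient of dx ∧ dz: ∂f_3/∂x - ∂f_1/∂z = ∂(y*(-y + 3*z))/∂x - ∂(-2*x^2 + 2*z^2)/∂z = -4*z
  coefficient of dy ∧ dz: ∂f_3/∂y - ∂f_2/∂z = ∂(y*(-y + 3*z))/∂y - ∂(z^2)/∂z = -2*y + z
Assembling: d(omega) = (-4*z) dx ∧ dz + (-2*y + z) dy ∧ dz.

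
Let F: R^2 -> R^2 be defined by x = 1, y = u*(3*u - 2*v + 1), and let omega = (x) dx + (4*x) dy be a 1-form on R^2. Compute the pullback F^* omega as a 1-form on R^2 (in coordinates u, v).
F^* omega = (24*u - 8*v + 4) du + (-8*u) dv

Using F^*(f dg) = (f ∘ F) d(g ∘ F), substitute each coordinate x_i by F_i(u, v) in f_i, and replace dx_i by d F_i = (∂F_i/∂u) du + (∂F_i/∂v) dv.
  For the x component: f_1(F) = 1; d F_1 = (0) du + (0) dv
  For the y component: f_2(F) = 4; d F_2 = (6*u - 2*v + 1) du + (-2*u) dv
Combining and collecting du, dv coefficients:
  coeff of du: 24*u - 8*v + 4
  coeff of dv: -8*u
F^* omega = (24*u - 8*v + 4) du + (-8*u) dv.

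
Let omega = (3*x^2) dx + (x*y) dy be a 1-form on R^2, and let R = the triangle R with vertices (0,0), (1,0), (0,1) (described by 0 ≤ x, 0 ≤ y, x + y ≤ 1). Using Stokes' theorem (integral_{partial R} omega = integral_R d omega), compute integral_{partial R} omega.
integral_(partial R) omega = 1/6

Stokes: integral_partial_R omega = integral_R d omega with d omega = (∂Q/∂x - ∂P/∂y) dx ∧ dy.
  ∂Q/∂x = y
  ∂P/∂y = 0
  integrand = ∂Q/∂x - ∂P/∂y = y.
Integrating over R: integral_0^1 integral_0^{1-x} (y) dy dx = 1/6.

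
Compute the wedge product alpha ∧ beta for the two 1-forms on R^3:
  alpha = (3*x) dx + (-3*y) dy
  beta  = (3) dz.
alpha ∧ beta = (9*x) dx ∧ dz + (-9*y) dy ∧ dz

Distribute the wedge, using dx_i ∧ dx_j = -dx_j ∧ dx_i and dx_i ∧ dx_i = 0. For each pair (i, j) with i < j, the coefficient of dx_i ∧ dx_j in alpha ∧ beta is (alpha_i * beta_j - alpha_j * beta_i). Collecting: alpha ∧ beta = (9*x) dx ∧ dz + (-9*y) dy ∧ dz.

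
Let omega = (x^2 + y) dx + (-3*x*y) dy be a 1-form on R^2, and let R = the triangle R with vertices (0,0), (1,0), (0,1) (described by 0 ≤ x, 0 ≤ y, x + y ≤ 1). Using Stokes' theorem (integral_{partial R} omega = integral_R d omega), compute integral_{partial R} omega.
integral_(partial R) omega = -1

Stokes: integral_partial_R omega = integral_R d omega with d omega = (∂Q/∂x - ∂P/∂y) dx ∧ dy.
  ∂Q/∂x = -3*y
  ∂P/∂y = 1
  integrand = ∂Q/∂x - ∂P/∂y = -3*y - 1.
Integrating over R: integral_0^1 integral_0^{1-x} (-3*y - 1) dy dx = -1.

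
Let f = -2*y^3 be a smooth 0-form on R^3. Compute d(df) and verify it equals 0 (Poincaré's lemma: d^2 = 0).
d(df) = 0

Step 1: df = sum_i (∂f/∂x_i) dx_i = (0) dx + (-6*y^2) dy + (0) dz.
Step 2: Apply d again. Using the 1-form formula, the coefficient of dx ∧ dy in d(df) is ∂^2 f/∂x ∂y - ∂^2 f/∂y ∂x = (0) - (0) = 0 (equality of mixed partials for smooth f).
Similarly for dx ∧ dz and dy ∧ dz — all coefficients vanish. So d(df) = 0.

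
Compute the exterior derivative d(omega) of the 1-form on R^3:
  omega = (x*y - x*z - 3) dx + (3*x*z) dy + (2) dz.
d(omega) = (-x + 3*z) dx ∧ dy + (x) dx ∧ dz + (-3*x) dy ∧ dz

For a 1-form omega = sum_i f_i dx_i, the exterior derivative is
  d(omega) = sum_{i < j} (∂f_j/∂x_i - ∂f_i/∂x_j) dx_i ∧ dx_j.
  coefficient of dx ∧ dy: ∂f_2/∂x - ∂f_1/∂y = ∂(3*x*z)/∂x - ∂(x*y - x*z - 3)/∂y = -x + 3*z
  coefficient of dx ∧ dz: ∂f_3/∂x - ∂f_1/∂z = ∂(2)/∂x - ∂(x*y - x*z - 3)/∂z = x
  coefficient of dy ∧ dz: ∂f_3/∂y - ∂f_2/∂z = ∂(2)/∂y - ∂(3*x*z)/∂z = -3*x
Assembling: d(omega) = (-x + 3*z) dx ∧ dy + (x) dx ∧ dz + (-3*x) dy ∧ dz.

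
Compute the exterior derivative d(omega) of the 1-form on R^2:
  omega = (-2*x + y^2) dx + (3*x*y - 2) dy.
d(omega) = (y) dx ∧ dy

For a 1-form omega = sum_i f_i dx_i, the exterior derivative is
  d(omega) = sum_{i < j} (∂f_j/∂x_i - ∂f_i/∂x_j) dx_i ∧ dx_j.
  coefficient of dx ∧ dy: ∂f_2/∂x - ∂f_1/∂y = ∂(3*x*y - 2)/∂x - ∂(-2*x + y^2)/∂y = y
Assembling: d(omega) = (y) dx ∧ dy.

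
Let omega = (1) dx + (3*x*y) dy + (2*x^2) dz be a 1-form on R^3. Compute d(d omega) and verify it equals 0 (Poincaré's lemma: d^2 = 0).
d(d omega) = 0

Step 1: d omega = sum_{i<j} (∂f_j/∂x_i - ∂f_i/∂x_j) dx_i ∧ dx_j:
  coeff of dx ∧ dy: 3*y
  coeff of dx ∧ dz: 4*x
  coeff of dy ∧ dz: 0
Step 2: Apply d again to each 2-form coefficient. The only possible 3-form in R^3 is dx ∧ dy ∧ dz, with coefficient
  ∂(coeff of dy∧dz)/∂x - ∂(coeff of dx∧dz)/∂y + ∂(coeff of dx∧dy)/∂z
  = ∂/∂x (0) - ∂/∂y (4*x) + ∂/∂z (3*y).
Each of these terms simplifies to sums of mixed partials that cancel in pairs. The result is 0 (by equality of mixed partials for smooth functions — Schwarz / Clairaut).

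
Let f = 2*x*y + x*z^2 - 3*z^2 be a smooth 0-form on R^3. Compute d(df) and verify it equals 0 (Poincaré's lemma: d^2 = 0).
d(df) = 0

Step 1: df = sum_i (∂f/∂x_i) dx_i = (2*y + z^2) dx + (2*x) dy + (2*z*(x - 3)) dz.
Step 2: Apply d again. Using the 1-form formula, the coefficient of dx ∧ dy in d(df) is ∂^2 f/∂x ∂y - ∂^2 f/∂y ∂x = (2) - (2) = 0 (equality of mixed partials for smooth f).
Similarly for dx ∧ dz and dy ∧ dz — all coefficients vanish. So d(df) = 0.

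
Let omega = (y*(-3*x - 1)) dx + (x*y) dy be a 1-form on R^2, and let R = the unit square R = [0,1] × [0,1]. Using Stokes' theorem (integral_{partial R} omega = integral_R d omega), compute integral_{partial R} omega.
integral_(partial R) omega = 3

Stokes: integral_partial_R omega = integral_R d omega with d omega = (∂Q/∂x - ∂P/∂y) dx ∧ dy.
  ∂Q/∂x = y
  ∂P/∂y = -3*x - 1
  integrand = ∂Q/∂x - ∂P/∂y = 3*x + y + 1.
Integrating over R: integral_0^1 integral_0^1 (3*x + y + 1) dx dy = 3.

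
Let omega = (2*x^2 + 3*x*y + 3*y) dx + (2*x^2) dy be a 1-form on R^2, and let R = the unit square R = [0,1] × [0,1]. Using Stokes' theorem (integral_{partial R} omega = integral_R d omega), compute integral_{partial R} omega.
integral_(partial R) omega = -5/2

Stokes: integral_partial_R omega = integral_R d omega with d omega = (∂Q/∂x - ∂P/∂y) dx ∧ dy.
  ∂Q/∂x = 4*x
  ∂P/∂y = 3*x + 3
  integrand = ∂Q/∂x - ∂P/∂y = x - 3.
Integrating over R: integral_0^1 integral_0^1 (x - 3) dx dy = -5/2.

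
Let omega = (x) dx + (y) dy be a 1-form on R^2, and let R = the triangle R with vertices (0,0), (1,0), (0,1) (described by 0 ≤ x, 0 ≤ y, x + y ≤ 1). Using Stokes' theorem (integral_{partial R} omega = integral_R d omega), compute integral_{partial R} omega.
integral_(partial R) omega = 0

Stokes: integral_partial_R omega = integral_R d omega with d omega = (∂Q/∂x - ∂P/∂y) dx ∧ dy.
  ∂Q/∂x = 0
  ∂P/∂y = 0
  integrand = ∂Q/∂x - ∂P/∂y = 0.
Integrating over R: integral_0^1 integral_0^{1-x} (0) dy dx = 0.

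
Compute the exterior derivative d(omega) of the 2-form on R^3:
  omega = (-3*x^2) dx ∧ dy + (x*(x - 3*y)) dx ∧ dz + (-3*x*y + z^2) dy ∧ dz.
d(omega) = (3*x - 3*y) dx ∧ dy ∧ dz

For a 2-form omega = sum_{i<j} g_{ij} dx_i ∧ dx_j, the exterior derivative is
  d(omega) = sum_{i<j} d(g_{ij}) ∧ dx_i ∧ dx_j = sum_{i<j, k} (∂g_{ij}/∂x_k) dx_k ∧ dx_i ∧ dx_j.
Expand each term, using dx_k ∧ dx_i ∧ dx_j = sgn(permutation) dx_{(a)} ∧ dx_{(b)} ∧ dx_{(c)} with (a < b < c) sorted:
  d(x*(x - 3*y)) includes (∂/∂y)(x*(x - 3*y)) dy = (-3*x) dy, which multiplied by dx ∧ dz gives (3*x) dx ∧ dy ∧ dz
  d(-3*x*y + z^2) includes (∂/∂x)(-3*x*y + z^2) dx = (-3*y) dx, which multiplied by dy ∧ dz gives (-3*y) dx ∧ dy ∧ dz
Collecting like 3-forms: d(omega) = (3*x - 3*y) dx ∧ dy ∧ dz.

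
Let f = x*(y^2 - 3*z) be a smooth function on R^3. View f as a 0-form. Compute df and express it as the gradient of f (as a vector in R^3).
df = (y^2 - 3*z) dx + (2*x*y) dy + (-3*x) dz; grad f = (y^2 - 3*z, 2*x*y, -3*x)

For a 0-form f, d f = (∂f/∂x) dx + (∂f/∂y) dy + (∂f/∂z) dz. The components of the vector representation are exactly the entries of grad f in Cartesian coordinates:
  ∂f/∂x = y^2 - 3*z
  ∂f/∂y = 2*x*y
  ∂f/∂z = -3*x.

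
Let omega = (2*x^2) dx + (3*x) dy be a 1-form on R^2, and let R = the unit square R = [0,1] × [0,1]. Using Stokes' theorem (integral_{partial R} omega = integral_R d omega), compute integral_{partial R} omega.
integral_(partial R) omega = 3

Stokes: integral_partial_R omega = integral_R d omega with d omega = (∂Q/∂x - ∂P/∂y) dx ∧ dy.
  ∂Q/∂x = 3
  ∂P/∂y = 0
  integrand = ∂Q/∂x - ∂P/∂y = 3.
Integrating over R: integral_0^1 integral_0^1 (3) dx dy = 3.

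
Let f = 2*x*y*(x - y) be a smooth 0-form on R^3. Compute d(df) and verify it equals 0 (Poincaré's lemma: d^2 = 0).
d(df) = 0

Step 1: df = sum_i (∂f/∂x_i) dx_i = (2*y*(2*x - y)) dx + (2*x*(x - 2*y)) dy + (0) dz.
Step 2: Apply d again. Using the 1-form formula, the coefficient of dx ∧ dy in d(df) is ∂^2 f/∂x ∂y - ∂^2 f/∂y ∂x = (4*x - 4*y) - (4*x - 4*y) = 0 (equality of mixed partials for smooth f).
Similarly for dx ∧ dz and dy ∧ dz — all coefficients vanish. So d(df) = 0.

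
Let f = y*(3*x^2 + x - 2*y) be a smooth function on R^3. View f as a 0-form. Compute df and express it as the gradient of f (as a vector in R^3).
df = (y*(6*x + 1)) dx + (3*x^2 + x - 4*y) dy + (0) dz; grad f = (y*(6*x + 1), 3*x^2 + x - 4*y, 0)

For a 0-form f, d f = (∂f/∂x) dx + (∂f/∂y) dy + (∂f/∂z) dz. The components of the vector representation are exactly the entries of grad f in Cartesian coordinates:
  ∂f/∂x = y*(6*x + 1)
  ∂f/∂y = 3*x^2 + x - 4*y
  ∂f/∂z = 0.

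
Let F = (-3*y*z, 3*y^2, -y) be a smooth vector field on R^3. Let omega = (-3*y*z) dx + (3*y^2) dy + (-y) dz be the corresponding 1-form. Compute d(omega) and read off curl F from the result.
d(omega) = (-1) dy ∧ dz + (-3*y) dz ∧ dx + (3*z) dx ∧ dy; curl F = (-1, -3*y, 3*z)

d omega = sum_{i<j} (∂f_j/∂x_i - ∂f_i/∂x_j) dx_i ∧ dx_j. Under the identification (dy ∧ dz, dz ∧ dx, dx ∧ dy) ↔ (e_x, e_y, e_z), the coefficients are exactly the components of curl F. Compute:
  ∂R/∂y - ∂Q/∂z = (-1) - (0) = -1
  ∂P/∂z - ∂R/∂x = (-3*y) - (0) = -3*y
  ∂Q/∂x - ∂P/∂y = (0) - (-3*z) = 3*z.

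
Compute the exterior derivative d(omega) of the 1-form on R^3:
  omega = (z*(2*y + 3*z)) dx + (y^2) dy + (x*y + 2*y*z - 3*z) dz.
d(omega) = (-2*z) dx ∧ dy + (-y - 6*z) dx ∧ dz + (x + 2*z) dy ∧ dz

For a 1-form omega = sum_i f_i dx_i, the exterior derivative is
  d(omega) = sum_{i < j} (∂f_j/∂x_i - ∂f_i/∂x_j) dx_i ∧ dx_j.
  coefficient of dx ∧ dy: ∂f_2/∂x - ∂f_1/∂y = ∂(y^2)/∂x - ∂(z*(2*y + 3*z))/∂y = -2*z
  coefficient of dx ∧ dz: ∂f_3/∂x - ∂f_1/∂z = ∂(x*y + 2*y*z - 3*z)/∂x - ∂(z*(2*y + 3*z))/∂z = -y - 6*z
  coefficient of dy ∧ dz: ∂f_3/∂y - ∂f_2/∂z = ∂(x*y + 2*y*z - 3*z)/∂y - ∂(y^2)/∂z = x + 2*z
Assembling: d(omega) = (-2*z) dx ∧ dy + (-y - 6*z) dx ∧ dz + (x + 2*z) dy ∧ dz.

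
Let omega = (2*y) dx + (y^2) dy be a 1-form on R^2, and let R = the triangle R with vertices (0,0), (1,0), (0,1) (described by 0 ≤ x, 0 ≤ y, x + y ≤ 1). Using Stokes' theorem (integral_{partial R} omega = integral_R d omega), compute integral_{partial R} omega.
integral_(partial R) omega = -1

Stokes: integral_partial_R omega = integral_R d omega with d omega = (∂Q/∂x - ∂P/∂y) dx ∧ dy.
  ∂Q/∂x = 0
  ∂P/∂y = 2
  integrand = ∂Q/∂x - ∂P/∂y = -2.
Integrating over R: integral_0^1 integral_0^{1-x} (-2) dy dx = -1.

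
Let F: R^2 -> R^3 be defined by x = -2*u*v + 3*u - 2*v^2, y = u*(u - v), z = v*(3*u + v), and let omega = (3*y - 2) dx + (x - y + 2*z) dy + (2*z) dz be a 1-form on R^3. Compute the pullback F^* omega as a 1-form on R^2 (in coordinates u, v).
F^* omega = (-2*u^3 + 5*u^2*v + 15*u^2 + 19*u*v^2 - 12*u*v + 6*v^3 + 4*v - 6) du + (-5*u^3 + 7*u^2*v - 3*u^2 + 30*u*v^2 + 4*u + 4*v^3 + 8*v) dv

Using F^*(f dg) = (f ∘ F) d(g ∘ F), substitute each coordinate x_i by F_i(u, v) in f_i, and replace dx_i by d F_i = (∂F_i/∂u) du + (∂F_i/∂v) dv.
  For the x component: f_1(F) = 3*u^2 - 3*u*v - 2; d F_1 = (3 - 2*v) du + (-2*u - 4*v) dv
  For the y component: f_2(F) = u*(-u + 5*v + 3); d F_2 = (2*u - v) du + (-u) dv
  For the z component: f_3(F) = 2*v*(3*u + v); d F_3 = (3*v) du + (3*u + 2*v) dv
Combining and collecting du, dv coefficients:
  coeff of du: -2*u^3 + 5*u^2*v + 15*u^2 + 19*u*v^2 - 12*u*v + 6*v^3 + 4*v - 6
  coeff of dv: -5*u^3 + 7*u^2*v - 3*u^2 + 30*u*v^2 + 4*u + 4*v^3 + 8*v
F^* omega = (-2*u^3 + 5*u^2*v + 15*u^2 + 19*u*v^2 - 12*u*v + 6*v^3 + 4*v - 6) du + (-5*u^3 + 7*u^2*v - 3*u^2 + 30*u*v^2 + 4*u + 4*v^3 + 8*v) dv.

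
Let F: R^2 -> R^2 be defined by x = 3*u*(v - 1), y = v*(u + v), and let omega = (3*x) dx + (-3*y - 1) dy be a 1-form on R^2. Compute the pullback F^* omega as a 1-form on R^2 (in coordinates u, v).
F^* omega = (24*u*v^2 - 54*u*v + 27*u - 3*v^3 - v) du + (24*u^2*v - 27*u^2 - 9*u*v^2 - u - 6*v^3 - 2*v) dv

Using F^*(f dg) = (f ∘ F) d(g ∘ F), substitute each coordinate x_i by F_i(u, v) in f_i, and replace dx_i by d F_i = (∂F_i/∂u) du + (∂F_i/∂v) dv.
  For the x component: f_1(F) = 9*u*(v - 1); d F_1 = (3*v - 3) du + (3*u) dv
  For the y component: f_2(F) = -3*u*v - 3*v^2 - 1; d F_2 = (v) du + (u + 2*v) dv
Combining and collecting du, dv coefficients:
  coeff of du: 24*u*v^2 - 54*u*v + 27*u - 3*v^3 - v
  coeff of dv: 24*u^2*v - 27*u^2 - 9*u*v^2 - u - 6*v^3 - 2*v
F^* omega = (24*u*v^2 - 54*u*v + 27*u - 3*v^3 - v) du + (24*u^2*v - 27*u^2 - 9*u*v^2 - u - 6*v^3 - 2*v) dv.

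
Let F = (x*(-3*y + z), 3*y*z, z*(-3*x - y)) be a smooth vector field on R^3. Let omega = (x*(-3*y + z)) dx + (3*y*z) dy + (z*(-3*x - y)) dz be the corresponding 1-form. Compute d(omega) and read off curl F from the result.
d(omega) = (-3*y - z) dy ∧ dz + (x + 3*z) dz ∧ dx + (3*x) dx ∧ dy; curl F = (-3*y - z, x + 3*z, 3*x)

d omega = sum_{i<j} (∂f_j/∂x_i - ∂f_i/∂x_j) dx_i ∧ dx_j. Under the identification (dy ∧ dz, dz ∧ dx, dx ∧ dy) ↔ (e_x, e_y, e_z), the coefficients are exactly the components of curl F. Compute:
  ∂R/∂y - ∂Q/∂z = (-z) - (3*y) = -3*y - z
  ∂P/∂z - ∂R/∂x = (x) - (-3*z) = x + 3*z
  ∂Q/∂x - ∂P/∂y = (0) - (-3*x) = 3*x.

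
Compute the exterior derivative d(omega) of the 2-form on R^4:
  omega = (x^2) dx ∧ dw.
d(omega) = 0

For a 2-form omega = sum_{i<j} g_{ij} dx_i ∧ dx_j, the exterior derivative is
  d(omega) = sum_{i<j} d(g_{ij}) ∧ dx_i ∧ dx_j = sum_{i<j, k} (∂g_{ij}/∂x_k) dx_k ∧ dx_i ∧ dx_j.
Expand each term, using dx_k ∧ dx_i ∧ dx_j = sgn(permutation) dx_{(a)} ∧ dx_{(b)} ∧ dx_{(c)} with (a < b < c) sorted:

Collecting like 3-forms: d(omega) = 0.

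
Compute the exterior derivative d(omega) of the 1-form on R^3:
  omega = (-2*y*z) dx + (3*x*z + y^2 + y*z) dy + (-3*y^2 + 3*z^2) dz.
d(omega) = (5*z) dx ∧ dy + (2*y) dx ∧ dz + (-3*x - 7*y) dy ∧ dz

For a 1-form omega = sum_i f_i dx_i, the exterior derivative is
  d(omega) = sum_{i < j} (∂f_j/∂x_i - ∂f_i/∂x_j) dx_i ∧ dx_j.
  coefficient of dx ∧ dy: ∂f_2/∂x - ∂f_1/∂y = ∂(3*x*z + y^2 + y*z)/∂x - ∂(-2*y*z)/∂y = 5*z
  coefficient of dx ∧ dz: ∂f_3/∂x - ∂f_1/∂z = ∂(-3*y^2 + 3*z^2)/∂x - ∂(-2*y*z)/∂z = 2*y
  coefficient of dy ∧ dz: ∂f_3/∂y - ∂f_2/∂z = ∂(-3*y^2 + 3*z^2)/∂y - ∂(3*x*z + y^2 + y*z)/∂z = -3*x - 7*y
Assembling: d(omega) = (5*z) dx ∧ dy + (2*y) dx ∧ dz + (-3*x - 7*y) dy ∧ dz.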